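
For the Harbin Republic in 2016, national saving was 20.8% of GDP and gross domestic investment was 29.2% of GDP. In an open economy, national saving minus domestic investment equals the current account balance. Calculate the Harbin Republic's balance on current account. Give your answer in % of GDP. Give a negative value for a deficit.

CA = S - I = 20.8 - 29.2 = -8.4

-8.4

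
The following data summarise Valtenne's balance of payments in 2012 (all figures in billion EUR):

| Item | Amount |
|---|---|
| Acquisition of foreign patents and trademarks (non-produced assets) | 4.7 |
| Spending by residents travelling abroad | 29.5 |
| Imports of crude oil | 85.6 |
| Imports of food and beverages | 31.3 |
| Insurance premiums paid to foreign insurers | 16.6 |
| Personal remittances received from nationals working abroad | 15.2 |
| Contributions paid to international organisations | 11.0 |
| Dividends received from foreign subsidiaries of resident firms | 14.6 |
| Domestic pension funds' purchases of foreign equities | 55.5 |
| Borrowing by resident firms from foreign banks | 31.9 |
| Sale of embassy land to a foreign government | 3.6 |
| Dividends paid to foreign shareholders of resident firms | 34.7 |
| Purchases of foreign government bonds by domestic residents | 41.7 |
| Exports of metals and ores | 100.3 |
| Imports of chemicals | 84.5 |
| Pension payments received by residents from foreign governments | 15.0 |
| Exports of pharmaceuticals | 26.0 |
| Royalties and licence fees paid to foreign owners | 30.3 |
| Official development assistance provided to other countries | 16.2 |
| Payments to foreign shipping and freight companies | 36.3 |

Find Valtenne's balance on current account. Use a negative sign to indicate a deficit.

Goods: 26.0 + 100.3 - 84.5 - 85.6 - 31.3 = -75.1
Services: -30.3 - 16.6 - 36.3 - 29.5 = -112.7
Primary income: 14.6 - 34.7 = -20.1
Secondary income: -16.2 + 15.2 - 11.0 + 15.0 = 3.0
Current account = (-75.1) + (-112.7) + (-20.1) + 3.0 = -204.9
(Excluded from the current account — capital account: acquisition of foreign patents and trademarks (non-produced assets) 4.7, sale of embassy land to a foreign government 3.6; financial account: domestic pension funds' purchases of foreign equities 55.5, borrowing by resident firms from foreign banks 31.9, purchases of foreign government bonds by domestic residents 41.7.)

-204.9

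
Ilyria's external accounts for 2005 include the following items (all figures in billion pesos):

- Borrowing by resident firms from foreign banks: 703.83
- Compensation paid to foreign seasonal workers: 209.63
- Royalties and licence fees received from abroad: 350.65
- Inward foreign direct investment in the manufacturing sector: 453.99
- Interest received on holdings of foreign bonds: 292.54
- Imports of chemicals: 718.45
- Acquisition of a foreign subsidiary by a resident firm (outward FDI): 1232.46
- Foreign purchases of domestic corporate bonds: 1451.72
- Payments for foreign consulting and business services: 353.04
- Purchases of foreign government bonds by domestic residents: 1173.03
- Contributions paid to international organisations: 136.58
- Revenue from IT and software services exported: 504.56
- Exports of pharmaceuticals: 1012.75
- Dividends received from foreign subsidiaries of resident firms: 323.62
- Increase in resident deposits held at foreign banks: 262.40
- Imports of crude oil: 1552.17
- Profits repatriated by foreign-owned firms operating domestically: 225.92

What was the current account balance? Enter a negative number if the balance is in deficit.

Goods: -1552.17 - 718.45 + 1012.75 = -1257.87
Services: 350.65 + 504.56 - 353.04 = 502.17
Primary income: -225.92 + 323.62 - 209.63 + 292.54 = 180.61
Secondary income: -136.58
Current account = (-1257.87) + 502.17 + 180.61 + (-136.58) = -711.67
(Excluded from the current account — financial account: borrowing by resident firms from foreign banks 703.83, inward foreign direct investment in the manufacturing sector 453.99, acquisition of a foreign subsidiary by a resident firm (outward FDI) 1232.46, foreign purchases of domestic corporate bonds 1451.72, purchases of foreign government bonds by domestic residents 1173.03, increase in resident deposits held at foreign banks 262.40.)

-711.67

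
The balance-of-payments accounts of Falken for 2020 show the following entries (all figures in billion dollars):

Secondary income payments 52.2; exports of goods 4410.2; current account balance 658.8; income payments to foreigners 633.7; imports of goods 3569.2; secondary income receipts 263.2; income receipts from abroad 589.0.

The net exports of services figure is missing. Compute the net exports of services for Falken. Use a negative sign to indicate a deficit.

Current account = goods balance + services balance + net primary income + net secondary income
Sum of the known components = 1007.3
Net exports of services = CA - (known components) = 658.8 - 1007.3 = -348.5

-348.5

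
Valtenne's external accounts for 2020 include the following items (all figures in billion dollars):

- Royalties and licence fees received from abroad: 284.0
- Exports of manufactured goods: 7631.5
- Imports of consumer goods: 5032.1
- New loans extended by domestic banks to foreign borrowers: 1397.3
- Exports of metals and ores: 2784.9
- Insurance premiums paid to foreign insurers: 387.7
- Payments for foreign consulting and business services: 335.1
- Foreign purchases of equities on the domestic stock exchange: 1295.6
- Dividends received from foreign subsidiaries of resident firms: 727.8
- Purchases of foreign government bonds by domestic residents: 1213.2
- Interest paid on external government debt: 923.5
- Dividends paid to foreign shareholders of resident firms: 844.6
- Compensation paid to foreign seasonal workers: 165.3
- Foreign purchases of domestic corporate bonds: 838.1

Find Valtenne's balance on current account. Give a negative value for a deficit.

Goods: -5032.1 + 7631.5 + 2784.9 = 5384.3
Services: -335.1 + 284.0 - 387.7 = -438.8
Primary income: -844.6 - 923.5 + 727.8 - 165.3 = -1205.6
Current account = 5384.3 + (-438.8) + (-1205.6) = 3739.9
(Excluded from the current account — financial account: new loans extended by domestic banks to foreign borrowers 1397.3, foreign purchases of equities on the domestic stock exchange 1295.6, purchases of foreign government bonds by domestic residents 1213.2, foreign purchases of domestic corporate bonds 838.1.)

3739.9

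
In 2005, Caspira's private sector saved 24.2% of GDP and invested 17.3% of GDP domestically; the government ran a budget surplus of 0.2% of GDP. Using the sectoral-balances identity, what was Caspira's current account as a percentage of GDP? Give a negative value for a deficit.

7.1

By the sectoral-balances identity, CA = (S_private - I) + (T - G).
Private balance = 24.2 - 17.3 = 6.9
Government balance (T - G) = 0.2
CA = 6.9 + 0.2 = 7.1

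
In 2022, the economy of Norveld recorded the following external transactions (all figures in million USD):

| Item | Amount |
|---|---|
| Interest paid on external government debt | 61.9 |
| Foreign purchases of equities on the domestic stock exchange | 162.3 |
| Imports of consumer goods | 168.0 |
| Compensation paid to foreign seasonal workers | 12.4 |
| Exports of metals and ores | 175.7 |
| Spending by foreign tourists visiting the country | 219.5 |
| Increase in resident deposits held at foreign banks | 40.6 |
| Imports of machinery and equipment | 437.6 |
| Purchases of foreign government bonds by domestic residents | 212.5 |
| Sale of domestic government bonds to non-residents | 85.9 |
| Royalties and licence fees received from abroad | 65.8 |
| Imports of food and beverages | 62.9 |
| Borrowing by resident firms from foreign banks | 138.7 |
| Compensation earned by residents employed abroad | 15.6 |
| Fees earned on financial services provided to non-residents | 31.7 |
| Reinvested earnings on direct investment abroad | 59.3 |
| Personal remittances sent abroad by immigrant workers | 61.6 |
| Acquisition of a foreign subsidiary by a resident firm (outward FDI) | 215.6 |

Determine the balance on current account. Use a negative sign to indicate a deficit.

-236.8

Goods: -62.9 + 175.7 - 437.6 - 168.0 = -492.8
Services: 65.8 + 31.7 + 219.5 = 317.0
Primary income: -12.4 + 15.6 + 59.3 - 61.9 = 0.6
Secondary income: -61.6
Current account = (-492.8) + 317.0 + 0.6 + (-61.6) = -236.8
(Excluded from the current account — financial account: foreign purchases of equities on the domestic stock exchange 162.3, increase in resident deposits held at foreign banks 40.6, purchases of foreign government bonds by domestic residents 212.5, sale of domestic government bonds to non-residents 85.9, borrowing by resident firms from foreign banks 138.7, acquisition of a foreign subsidiary by a resident firm (outward FDI) 215.6.)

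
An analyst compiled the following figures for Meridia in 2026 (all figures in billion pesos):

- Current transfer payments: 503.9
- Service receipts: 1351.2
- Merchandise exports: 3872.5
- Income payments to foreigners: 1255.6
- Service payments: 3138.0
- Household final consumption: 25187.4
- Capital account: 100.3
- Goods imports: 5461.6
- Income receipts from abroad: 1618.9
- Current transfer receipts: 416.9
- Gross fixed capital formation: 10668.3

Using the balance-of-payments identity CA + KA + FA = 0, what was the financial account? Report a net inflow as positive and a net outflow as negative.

2999.3

Goods balance = 3872.5 - 5461.6 = -1589.1
Services balance = 1351.2 - 3138.0 = -1786.8
Trade balance (goods + services) = -1589.1 + (-1786.8) = -3375.9
Net primary income = 1618.9 - 1255.6 = 363.3
Net secondary income = 416.9 - 503.9 = -87.0
Current account = -3375.9 + 363.3 + (-87.0) = -3099.6
Financial account = -(-3099.6 + 100.3) = 2999.3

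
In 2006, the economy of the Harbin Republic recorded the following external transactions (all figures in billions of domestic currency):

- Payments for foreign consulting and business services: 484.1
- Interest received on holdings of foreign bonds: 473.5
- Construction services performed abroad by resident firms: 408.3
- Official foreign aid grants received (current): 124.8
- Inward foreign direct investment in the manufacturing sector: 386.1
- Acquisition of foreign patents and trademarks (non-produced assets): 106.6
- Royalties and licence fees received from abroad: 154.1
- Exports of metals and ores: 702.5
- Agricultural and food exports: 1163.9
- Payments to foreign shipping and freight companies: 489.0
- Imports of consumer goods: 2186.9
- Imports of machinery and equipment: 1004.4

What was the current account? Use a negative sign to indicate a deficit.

Goods: -2186.9 + 702.5 - 1004.4 + 1163.9 = -1324.9
Services: 154.1 - 484.1 + 408.3 - 489.0 = -410.7
Primary income: 473.5
Secondary income: 124.8
Current account = (-1324.9) + (-410.7) + 473.5 + 124.8 = -1137.3
(Excluded from the current account — financial account: inward foreign direct investment in the manufacturing sector 386.1; capital account: acquisition of foreign patents and trademarks (non-produced assets) 106.6.)

-1137.3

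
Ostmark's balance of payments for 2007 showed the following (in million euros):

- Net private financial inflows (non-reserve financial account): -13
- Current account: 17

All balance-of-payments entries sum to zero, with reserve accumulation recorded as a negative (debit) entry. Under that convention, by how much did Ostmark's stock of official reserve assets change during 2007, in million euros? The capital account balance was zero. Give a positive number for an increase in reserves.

4

Official reserve transactions balance = -(17 + (-13)) = -4
An accumulation of reserves is recorded as a debit (negative entry), so the change in the stock of reserves is the negative of that balance.
Change in official reserves = -(-4) = 4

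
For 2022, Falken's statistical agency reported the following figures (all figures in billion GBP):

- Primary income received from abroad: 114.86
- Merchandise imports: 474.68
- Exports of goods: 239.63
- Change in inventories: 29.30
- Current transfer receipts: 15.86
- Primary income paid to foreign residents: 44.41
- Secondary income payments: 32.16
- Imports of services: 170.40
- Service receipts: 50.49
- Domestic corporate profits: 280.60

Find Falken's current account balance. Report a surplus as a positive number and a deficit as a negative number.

Goods balance = 239.63 - 474.68 = -235.05
Services balance = 50.49 - 170.40 = -119.91
Trade balance (goods + services) = -235.05 + (-119.91) = -354.96
Net primary income = 114.86 - 44.41 = 70.45
Net secondary income = 15.86 - 32.16 = -16.30
Current account = -354.96 + 70.45 + (-16.30) = -300.81

-300.81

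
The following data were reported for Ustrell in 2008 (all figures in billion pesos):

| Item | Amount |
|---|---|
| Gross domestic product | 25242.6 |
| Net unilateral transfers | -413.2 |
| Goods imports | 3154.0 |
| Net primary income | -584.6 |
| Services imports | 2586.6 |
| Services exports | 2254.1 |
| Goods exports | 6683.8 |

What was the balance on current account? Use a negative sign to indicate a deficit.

Goods balance = 6683.8 - 3154.0 = 3529.8
Services balance = 2254.1 - 2586.6 = -332.5
Trade balance (goods + services) = 3529.8 + (-332.5) = 3197.3
Net primary income = -584.6
Net secondary income = -413.2
Current account = 3197.3 + (-584.6) + (-413.2) = 2199.5

2199.5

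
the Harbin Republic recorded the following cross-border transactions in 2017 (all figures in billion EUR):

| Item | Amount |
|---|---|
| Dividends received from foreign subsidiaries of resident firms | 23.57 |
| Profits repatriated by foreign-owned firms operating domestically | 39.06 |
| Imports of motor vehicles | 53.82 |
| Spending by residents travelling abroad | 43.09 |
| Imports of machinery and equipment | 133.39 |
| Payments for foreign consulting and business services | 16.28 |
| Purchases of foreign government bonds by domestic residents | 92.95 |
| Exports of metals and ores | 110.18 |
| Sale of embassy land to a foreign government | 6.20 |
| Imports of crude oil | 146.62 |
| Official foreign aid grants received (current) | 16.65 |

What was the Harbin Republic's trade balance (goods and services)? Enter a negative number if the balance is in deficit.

-283.02

Goods: -53.82 + 110.18 - 146.62 - 133.39 = -223.65
Services: -43.09 - 16.28 = -59.37
Trade balance = -223.65 + (-59.37) = -283.02
(Excluded from the trade balance — primary income: dividends received from foreign subsidiaries of resident firms 23.57, profits repatriated by foreign-owned firms operating domestically 39.06; financial account: purchases of foreign government bonds by domestic residents 92.95; capital account: sale of embassy land to a foreign government 6.20; secondary income: official foreign aid grants received (current) 16.65.)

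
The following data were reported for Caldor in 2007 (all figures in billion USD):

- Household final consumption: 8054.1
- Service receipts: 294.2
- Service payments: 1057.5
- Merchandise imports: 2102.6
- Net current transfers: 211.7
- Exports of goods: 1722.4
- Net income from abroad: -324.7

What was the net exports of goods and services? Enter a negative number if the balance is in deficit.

Goods balance = 1722.4 - 2102.6 = -380.2
Services balance = 294.2 - 1057.5 = -763.3
Trade balance (goods + services) = -380.2 + (-763.3) = -1143.5

-1143.5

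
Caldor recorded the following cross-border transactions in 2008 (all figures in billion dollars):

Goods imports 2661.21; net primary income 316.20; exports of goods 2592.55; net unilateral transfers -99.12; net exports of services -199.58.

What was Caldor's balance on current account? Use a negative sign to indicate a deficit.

-51.16

Goods balance = 2592.55 - 2661.21 = -68.66
Services balance = -199.58
Trade balance (goods + services) = -68.66 + (-199.58) = -268.24
Net primary income = 316.20
Net secondary income = -99.12
Current account = -268.24 + 316.20 + (-99.12) = -51.16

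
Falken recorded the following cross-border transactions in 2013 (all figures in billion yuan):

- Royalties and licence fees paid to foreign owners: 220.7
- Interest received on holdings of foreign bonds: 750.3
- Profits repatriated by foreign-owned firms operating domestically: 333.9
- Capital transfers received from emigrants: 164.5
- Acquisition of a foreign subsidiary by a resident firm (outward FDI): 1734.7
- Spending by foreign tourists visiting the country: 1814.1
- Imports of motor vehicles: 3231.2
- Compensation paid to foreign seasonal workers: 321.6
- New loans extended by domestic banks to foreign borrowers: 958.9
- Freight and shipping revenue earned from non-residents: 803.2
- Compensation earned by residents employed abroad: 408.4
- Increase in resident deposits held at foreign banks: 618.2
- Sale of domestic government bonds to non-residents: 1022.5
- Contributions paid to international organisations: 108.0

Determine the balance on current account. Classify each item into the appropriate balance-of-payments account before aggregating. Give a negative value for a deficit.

Goods: -3231.2
Services: 1814.1 - 220.7 + 803.2 = 2396.6
Primary income: 750.3 + 408.4 - 333.9 - 321.6 = 503.2
Secondary income: -108.0
Current account = (-3231.2) + 2396.6 + 503.2 + (-108.0) = -439.4
(Excluded from the current account — capital account: capital transfers received from emigrants 164.5; financial account: acquisition of a foreign subsidiary by a resident firm (outward FDI) 1734.7, new loans extended by domestic banks to foreign borrowers 958.9, increase in resident deposits held at foreign banks 618.2, sale of domestic government bonds to non-residents 1022.5.)

-439.4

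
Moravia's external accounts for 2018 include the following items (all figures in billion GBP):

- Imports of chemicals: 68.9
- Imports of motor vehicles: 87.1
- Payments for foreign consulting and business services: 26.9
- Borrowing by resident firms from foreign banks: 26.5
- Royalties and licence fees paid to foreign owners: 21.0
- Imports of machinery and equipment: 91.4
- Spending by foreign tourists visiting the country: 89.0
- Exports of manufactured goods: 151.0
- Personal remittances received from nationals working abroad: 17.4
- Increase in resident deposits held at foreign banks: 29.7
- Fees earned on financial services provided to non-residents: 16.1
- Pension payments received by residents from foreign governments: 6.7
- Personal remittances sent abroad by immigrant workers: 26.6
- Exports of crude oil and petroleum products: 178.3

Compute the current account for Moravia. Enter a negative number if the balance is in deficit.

Goods: -68.9 + 178.3 - 91.4 - 87.1 + 151.0 = 81.9
Services: 16.1 - 21.0 - 26.9 + 89.0 = 57.2
Secondary income: 17.4 - 26.6 + 6.7 = -2.5
Current account = 81.9 + 57.2 + (-2.5) = 136.6
(Excluded from the current account — financial account: borrowing by resident firms from foreign banks 26.5, increase in resident deposits held at foreign banks 29.7.)

136.6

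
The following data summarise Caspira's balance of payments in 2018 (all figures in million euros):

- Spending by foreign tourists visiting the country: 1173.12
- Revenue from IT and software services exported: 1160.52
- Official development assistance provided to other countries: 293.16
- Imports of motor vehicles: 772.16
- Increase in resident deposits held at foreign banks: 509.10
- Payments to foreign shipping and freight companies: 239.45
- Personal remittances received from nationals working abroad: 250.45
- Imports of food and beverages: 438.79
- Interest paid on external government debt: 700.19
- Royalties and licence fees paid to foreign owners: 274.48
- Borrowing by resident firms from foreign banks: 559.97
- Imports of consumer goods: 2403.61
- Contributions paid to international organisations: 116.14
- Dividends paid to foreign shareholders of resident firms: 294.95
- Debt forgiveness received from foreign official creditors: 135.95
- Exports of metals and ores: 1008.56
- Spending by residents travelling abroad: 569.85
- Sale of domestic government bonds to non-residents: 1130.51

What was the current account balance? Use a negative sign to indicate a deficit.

-2510.13

Goods: -2403.61 + 1008.56 - 772.16 - 438.79 = -2606.00
Services: -239.45 - 569.85 - 274.48 + 1173.12 + 1160.52 = 1249.86
Primary income: -700.19 - 294.95 = -995.14
Secondary income: 250.45 - 116.14 - 293.16 = -158.85
Current account = (-2606.00) + 1249.86 + (-995.14) + (-158.85) = -2510.13
(Excluded from the current account — financial account: increase in resident deposits held at foreign banks 509.10, borrowing by resident firms from foreign banks 559.97, sale of domestic government bonds to non-residents 1130.51; capital account: debt forgiveness received from foreign official creditors 135.95.)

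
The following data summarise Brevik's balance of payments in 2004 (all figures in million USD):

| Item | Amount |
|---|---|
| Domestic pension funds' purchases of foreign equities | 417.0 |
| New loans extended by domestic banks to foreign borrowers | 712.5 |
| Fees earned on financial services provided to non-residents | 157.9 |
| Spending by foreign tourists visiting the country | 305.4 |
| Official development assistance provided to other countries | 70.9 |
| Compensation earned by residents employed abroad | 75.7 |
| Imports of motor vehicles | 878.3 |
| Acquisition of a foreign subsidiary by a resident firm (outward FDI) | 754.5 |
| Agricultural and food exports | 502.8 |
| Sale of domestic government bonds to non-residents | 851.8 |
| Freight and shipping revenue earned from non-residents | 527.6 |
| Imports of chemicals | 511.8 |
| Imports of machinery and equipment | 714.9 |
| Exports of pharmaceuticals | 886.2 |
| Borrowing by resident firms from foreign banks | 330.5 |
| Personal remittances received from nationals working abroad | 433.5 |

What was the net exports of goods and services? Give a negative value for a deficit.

Goods: 886.2 - 714.9 + 502.8 - 511.8 - 878.3 = -716.0
Services: 305.4 + 527.6 + 157.9 = 990.9
Trade balance = -716.0 + 990.9 = 274.9
(Excluded from the trade balance — financial account: domestic pension funds' purchases of foreign equities 417.0, new loans extended by domestic banks to foreign borrowers 712.5, acquisition of a foreign subsidiary by a resident firm (outward FDI) 754.5, sale of domestic government bonds to non-residents 851.8, borrowing by resident firms from foreign banks 330.5; secondary income: official development assistance provided to other countries 70.9, personal remittances received from nationals working abroad 433.5; primary income: compensation earned by residents employed abroad 75.7.)

274.9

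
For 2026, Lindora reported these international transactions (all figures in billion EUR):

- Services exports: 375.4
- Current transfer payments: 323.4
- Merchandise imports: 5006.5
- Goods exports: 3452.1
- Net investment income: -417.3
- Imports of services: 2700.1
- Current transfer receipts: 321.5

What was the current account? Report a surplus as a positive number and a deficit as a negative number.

-4298.3

Goods balance = 3452.1 - 5006.5 = -1554.4
Services balance = 375.4 - 2700.1 = -2324.7
Trade balance (goods + services) = -1554.4 + (-2324.7) = -3879.1
Net primary income = -417.3
Net secondary income = 321.5 - 323.4 = -1.9
Current account = -3879.1 + (-417.3) + (-1.9) = -4298.3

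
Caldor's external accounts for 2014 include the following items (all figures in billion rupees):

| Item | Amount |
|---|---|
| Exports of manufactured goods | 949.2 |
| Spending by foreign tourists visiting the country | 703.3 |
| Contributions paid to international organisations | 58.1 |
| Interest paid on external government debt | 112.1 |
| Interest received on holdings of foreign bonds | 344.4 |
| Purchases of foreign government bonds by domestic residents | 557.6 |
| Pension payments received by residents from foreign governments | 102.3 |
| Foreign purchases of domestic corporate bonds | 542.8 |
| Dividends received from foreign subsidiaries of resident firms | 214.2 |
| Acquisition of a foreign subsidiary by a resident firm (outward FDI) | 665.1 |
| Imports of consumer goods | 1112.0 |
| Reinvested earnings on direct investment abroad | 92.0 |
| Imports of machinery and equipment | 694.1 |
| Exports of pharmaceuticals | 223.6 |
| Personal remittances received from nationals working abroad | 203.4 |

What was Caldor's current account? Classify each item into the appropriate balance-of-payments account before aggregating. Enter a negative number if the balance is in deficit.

Goods: 223.6 - 694.1 - 1112.0 + 949.2 = -633.3
Services: 703.3
Primary income: -112.1 + 344.4 + 92.0 + 214.2 = 538.5
Secondary income: 102.3 + 203.4 - 58.1 = 247.6
Current account = (-633.3) + 703.3 + 538.5 + 247.6 = 856.1
(Excluded from the current account — financial account: purchases of foreign government bonds by domestic residents 557.6, foreign purchases of domestic corporate bonds 542.8, acquisition of a foreign subsidiary by a resident firm (outward FDI) 665.1.)

856.1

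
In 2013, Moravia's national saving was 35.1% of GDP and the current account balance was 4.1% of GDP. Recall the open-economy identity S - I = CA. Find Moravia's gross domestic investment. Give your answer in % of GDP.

I = S - CA = 35.1 - 4.1 = 31.0

31.0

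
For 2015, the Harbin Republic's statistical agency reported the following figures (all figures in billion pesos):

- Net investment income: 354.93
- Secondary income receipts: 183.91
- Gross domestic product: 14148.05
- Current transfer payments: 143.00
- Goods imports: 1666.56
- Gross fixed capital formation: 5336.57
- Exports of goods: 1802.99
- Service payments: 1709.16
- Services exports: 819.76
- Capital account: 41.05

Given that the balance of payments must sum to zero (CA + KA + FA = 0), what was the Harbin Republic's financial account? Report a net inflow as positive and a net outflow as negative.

Goods balance = 1802.99 - 1666.56 = 136.43
Services balance = 819.76 - 1709.16 = -889.40
Trade balance (goods + services) = 136.43 + (-889.40) = -752.97
Net primary income = 354.93
Net secondary income = 183.91 - 143.00 = 40.91
Current account = -752.97 + 354.93 + 40.91 = -357.13
Financial account = -(-357.13 + 41.05) = 316.08

316.08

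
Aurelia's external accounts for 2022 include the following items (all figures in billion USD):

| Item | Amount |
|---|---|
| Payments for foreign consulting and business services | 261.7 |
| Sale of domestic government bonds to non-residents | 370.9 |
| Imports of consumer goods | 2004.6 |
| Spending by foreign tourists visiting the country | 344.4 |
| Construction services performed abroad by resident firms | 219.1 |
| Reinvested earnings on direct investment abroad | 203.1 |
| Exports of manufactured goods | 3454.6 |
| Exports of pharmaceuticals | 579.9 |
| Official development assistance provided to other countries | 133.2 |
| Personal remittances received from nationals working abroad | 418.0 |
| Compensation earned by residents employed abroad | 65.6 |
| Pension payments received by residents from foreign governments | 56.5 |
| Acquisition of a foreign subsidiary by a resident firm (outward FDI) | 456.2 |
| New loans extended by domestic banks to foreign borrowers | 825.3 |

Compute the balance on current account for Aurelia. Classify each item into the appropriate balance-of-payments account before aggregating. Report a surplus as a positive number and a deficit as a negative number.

Goods: 3454.6 + 579.9 - 2004.6 = 2029.9
Services: -261.7 + 219.1 + 344.4 = 301.8
Primary income: 203.1 + 65.6 = 268.7
Secondary income: 56.5 - 133.2 + 418.0 = 341.3
Current account = 2029.9 + 301.8 + 268.7 + 341.3 = 2941.7
(Excluded from the current account — financial account: sale of domestic government bonds to non-residents 370.9, acquisition of a foreign subsidiary by a resident firm (outward FDI) 456.2, new loans extended by domestic banks to foreign borrowers 825.3.)

2941.7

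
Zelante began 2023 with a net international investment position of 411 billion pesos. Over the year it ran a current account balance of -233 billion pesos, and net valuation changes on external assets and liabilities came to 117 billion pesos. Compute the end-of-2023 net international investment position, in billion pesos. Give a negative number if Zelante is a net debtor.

Change in NIIP = current account + net valuation change = -233 + 117 = -116
End-of-year NIIP = 411 + (-116) = 295

295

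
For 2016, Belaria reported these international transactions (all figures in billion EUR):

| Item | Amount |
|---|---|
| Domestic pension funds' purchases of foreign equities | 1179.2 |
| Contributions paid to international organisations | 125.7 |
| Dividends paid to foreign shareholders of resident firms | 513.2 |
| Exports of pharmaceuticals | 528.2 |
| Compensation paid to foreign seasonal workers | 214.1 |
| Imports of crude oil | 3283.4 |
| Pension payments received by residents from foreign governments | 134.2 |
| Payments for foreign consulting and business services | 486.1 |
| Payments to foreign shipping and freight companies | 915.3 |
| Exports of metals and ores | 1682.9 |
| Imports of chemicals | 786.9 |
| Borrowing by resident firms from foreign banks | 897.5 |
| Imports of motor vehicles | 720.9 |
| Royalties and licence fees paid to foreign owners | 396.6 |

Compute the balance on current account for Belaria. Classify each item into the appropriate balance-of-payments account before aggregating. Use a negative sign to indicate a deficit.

Goods: -3283.4 - 786.9 + 1682.9 - 720.9 + 528.2 = -2580.1
Services: -486.1 - 396.6 - 915.3 = -1798.0
Primary income: -214.1 - 513.2 = -727.3
Secondary income: 134.2 - 125.7 = 8.5
Current account = (-2580.1) + (-1798.0) + (-727.3) + 8.5 = -5096.9
(Excluded from the current account — financial account: domestic pension funds' purchases of foreign equities 1179.2, borrowing by resident firms from foreign banks 897.5.)

-5096.9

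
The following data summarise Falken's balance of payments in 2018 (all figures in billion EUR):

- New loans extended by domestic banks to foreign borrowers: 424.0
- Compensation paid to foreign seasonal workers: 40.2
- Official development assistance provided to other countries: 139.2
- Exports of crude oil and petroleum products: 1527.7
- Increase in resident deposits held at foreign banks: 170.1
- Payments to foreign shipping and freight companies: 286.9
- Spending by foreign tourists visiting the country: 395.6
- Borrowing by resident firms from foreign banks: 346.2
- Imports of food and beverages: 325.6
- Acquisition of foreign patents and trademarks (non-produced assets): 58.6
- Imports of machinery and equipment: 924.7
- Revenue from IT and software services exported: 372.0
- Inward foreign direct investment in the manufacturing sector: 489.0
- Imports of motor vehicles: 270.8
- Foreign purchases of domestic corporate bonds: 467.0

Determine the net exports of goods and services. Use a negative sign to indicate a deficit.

Goods: 1527.7 - 270.8 - 924.7 - 325.6 = 6.6
Services: 395.6 + 372.0 - 286.9 = 480.7
Trade balance = 6.6 + 480.7 = 487.3
(Excluded from the trade balance — financial account: new loans extended by domestic banks to foreign borrowers 424.0, increase in resident deposits held at foreign banks 170.1, borrowing by resident firms from foreign banks 346.2, inward foreign direct investment in the manufacturing sector 489.0, foreign purchases of domestic corporate bonds 467.0; primary income: compensation paid to foreign seasonal workers 40.2; secondary income: official development assistance provided to other countries 139.2; capital account: acquisition of foreign patents and trademarks (non-produced assets) 58.6.)

487.3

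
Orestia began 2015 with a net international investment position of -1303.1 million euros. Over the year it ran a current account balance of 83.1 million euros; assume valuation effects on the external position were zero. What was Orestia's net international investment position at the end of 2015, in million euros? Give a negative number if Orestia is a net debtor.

-1220.0

With no valuation effects, change in NIIP = current account = 83.1
End-of-year NIIP = -1303.1 + 83.1 = -1220.0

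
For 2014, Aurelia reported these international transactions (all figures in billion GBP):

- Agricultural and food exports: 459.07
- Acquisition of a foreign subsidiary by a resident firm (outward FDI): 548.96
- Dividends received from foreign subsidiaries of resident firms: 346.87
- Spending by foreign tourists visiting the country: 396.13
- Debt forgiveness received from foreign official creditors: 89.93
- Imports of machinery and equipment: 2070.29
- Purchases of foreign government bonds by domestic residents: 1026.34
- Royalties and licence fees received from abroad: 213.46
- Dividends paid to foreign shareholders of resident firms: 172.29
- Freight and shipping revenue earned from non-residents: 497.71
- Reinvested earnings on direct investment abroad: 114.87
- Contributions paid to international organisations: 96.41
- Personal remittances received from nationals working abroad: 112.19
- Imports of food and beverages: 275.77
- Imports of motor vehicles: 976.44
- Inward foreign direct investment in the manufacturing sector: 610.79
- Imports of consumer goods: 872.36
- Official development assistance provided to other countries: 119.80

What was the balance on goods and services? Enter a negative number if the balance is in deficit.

-2628.49

Goods: -2070.29 - 976.44 - 275.77 - 872.36 + 459.07 = -3735.79
Services: 396.13 + 213.46 + 497.71 = 1107.30
Trade balance = -3735.79 + 1107.30 = -2628.49
(Excluded from the trade balance — financial account: acquisition of a foreign subsidiary by a resident firm (outward FDI) 548.96, purchases of foreign government bonds by domestic residents 1026.34, inward foreign direct investment in the manufacturing sector 610.79; primary income: dividends received from foreign subsidiaries of resident firms 346.87, dividends paid to foreign shareholders of resident firms 172.29, reinvested earnings on direct investment abroad 114.87; capital account: debt forgiveness received from foreign official creditors 89.93; secondary income: contributions paid to international organisations 96.41, personal remittances received from nationals working abroad 112.19, official development assistance provided to other countries 119.80.)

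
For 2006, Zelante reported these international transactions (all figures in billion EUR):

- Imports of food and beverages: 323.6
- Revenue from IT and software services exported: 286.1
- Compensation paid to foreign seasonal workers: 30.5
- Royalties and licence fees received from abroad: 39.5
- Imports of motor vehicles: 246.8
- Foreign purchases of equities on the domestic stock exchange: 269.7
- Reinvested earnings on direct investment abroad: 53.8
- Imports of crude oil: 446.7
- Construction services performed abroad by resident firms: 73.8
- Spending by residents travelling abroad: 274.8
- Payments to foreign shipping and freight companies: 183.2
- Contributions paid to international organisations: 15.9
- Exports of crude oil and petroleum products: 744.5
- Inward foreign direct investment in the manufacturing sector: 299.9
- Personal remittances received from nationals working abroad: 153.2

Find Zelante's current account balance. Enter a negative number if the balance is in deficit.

Goods: -246.8 + 744.5 - 323.6 - 446.7 = -272.6
Services: 39.5 - 183.2 - 274.8 + 286.1 + 73.8 = -58.6
Primary income: 53.8 - 30.5 = 23.3
Secondary income: -15.9 + 153.2 = 137.3
Current account = (-272.6) + (-58.6) + 23.3 + 137.3 = -170.6
(Excluded from the current account — financial account: foreign purchases of equities on the domestic stock exchange 269.7, inward foreign direct investment in the manufacturing sector 299.9.)

-170.6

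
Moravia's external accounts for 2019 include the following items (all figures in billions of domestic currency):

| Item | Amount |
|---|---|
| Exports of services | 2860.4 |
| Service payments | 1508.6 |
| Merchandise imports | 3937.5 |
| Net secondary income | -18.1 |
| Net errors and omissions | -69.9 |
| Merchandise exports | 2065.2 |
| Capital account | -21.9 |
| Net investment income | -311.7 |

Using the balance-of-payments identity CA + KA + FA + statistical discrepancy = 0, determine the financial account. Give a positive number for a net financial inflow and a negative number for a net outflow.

942.1

Goods balance = 2065.2 - 3937.5 = -1872.3
Services balance = 2860.4 - 1508.6 = 1351.8
Trade balance (goods + services) = -1872.3 + 1351.8 = -520.5
Net primary income = -311.7
Net secondary income = -18.1
Current account = -520.5 + (-311.7) + (-18.1) = -850.3
Financial account = -(-850.3 + (-21.9) + (-69.9)) = 942.1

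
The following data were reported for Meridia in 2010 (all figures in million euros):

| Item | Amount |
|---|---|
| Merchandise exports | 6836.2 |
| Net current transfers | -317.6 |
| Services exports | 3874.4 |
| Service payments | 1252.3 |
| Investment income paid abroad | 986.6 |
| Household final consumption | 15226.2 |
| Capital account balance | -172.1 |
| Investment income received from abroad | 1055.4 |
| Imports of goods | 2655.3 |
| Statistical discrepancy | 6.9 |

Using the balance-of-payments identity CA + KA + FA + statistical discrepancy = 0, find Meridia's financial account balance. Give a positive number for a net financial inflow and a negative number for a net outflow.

-6389.0

Goods balance = 6836.2 - 2655.3 = 4180.9
Services balance = 3874.4 - 1252.3 = 2622.1
Trade balance (goods + services) = 4180.9 + 2622.1 = 6803.0
Net primary income = 1055.4 - 986.6 = 68.8
Net secondary income = -317.6
Current account = 6803.0 + 68.8 + (-317.6) = 6554.2
Financial account = -(6554.2 + (-172.1) + 6.9) = -6389.0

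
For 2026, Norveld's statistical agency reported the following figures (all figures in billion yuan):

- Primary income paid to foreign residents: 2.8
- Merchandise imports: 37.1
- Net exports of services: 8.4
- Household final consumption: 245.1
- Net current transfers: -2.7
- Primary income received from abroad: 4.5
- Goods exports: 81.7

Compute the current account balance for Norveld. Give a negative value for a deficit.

Goods balance = 81.7 - 37.1 = 44.6
Services balance = 8.4
Trade balance (goods + services) = 44.6 + 8.4 = 53.0
Net primary income = 4.5 - 2.8 = 1.7
Net secondary income = -2.7
Current account = 53.0 + 1.7 + (-2.7) = 52.0

52.0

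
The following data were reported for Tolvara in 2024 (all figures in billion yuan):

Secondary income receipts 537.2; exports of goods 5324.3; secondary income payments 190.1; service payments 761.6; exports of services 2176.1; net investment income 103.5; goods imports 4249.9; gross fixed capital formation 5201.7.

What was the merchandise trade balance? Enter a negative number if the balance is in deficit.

1074.4

Goods balance = 5324.3 - 4249.9 = 1074.4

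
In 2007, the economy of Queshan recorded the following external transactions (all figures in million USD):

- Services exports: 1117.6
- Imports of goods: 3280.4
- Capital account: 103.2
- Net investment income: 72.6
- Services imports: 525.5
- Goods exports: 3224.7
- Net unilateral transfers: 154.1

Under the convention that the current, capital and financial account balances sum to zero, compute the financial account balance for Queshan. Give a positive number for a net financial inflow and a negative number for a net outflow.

-866.3

Goods balance = 3224.7 - 3280.4 = -55.7
Services balance = 1117.6 - 525.5 = 592.1
Trade balance (goods + services) = -55.7 + 592.1 = 536.4
Net primary income = 72.6
Net secondary income = 154.1
Current account = 536.4 + 72.6 + 154.1 = 763.1
Financial account = -(763.1 + 103.2) = -866.3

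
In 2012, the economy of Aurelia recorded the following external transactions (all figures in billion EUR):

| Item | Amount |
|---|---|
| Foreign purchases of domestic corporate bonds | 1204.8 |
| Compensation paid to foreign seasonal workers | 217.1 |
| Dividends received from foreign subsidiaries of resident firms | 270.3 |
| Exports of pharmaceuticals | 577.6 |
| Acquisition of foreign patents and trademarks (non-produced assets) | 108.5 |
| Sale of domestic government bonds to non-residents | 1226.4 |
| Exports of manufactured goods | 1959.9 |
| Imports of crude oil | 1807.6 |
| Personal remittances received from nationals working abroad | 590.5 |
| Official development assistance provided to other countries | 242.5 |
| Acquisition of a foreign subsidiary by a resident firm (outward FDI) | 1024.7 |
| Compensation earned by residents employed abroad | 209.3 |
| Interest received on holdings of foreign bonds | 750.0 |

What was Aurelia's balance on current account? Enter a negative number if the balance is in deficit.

Goods: -1807.6 + 1959.9 + 577.6 = 729.9
Primary income: 270.3 - 217.1 + 209.3 + 750.0 = 1012.5
Secondary income: -242.5 + 590.5 = 348.0
Current account = 729.9 + 1012.5 + 348.0 = 2090.4
(Excluded from the current account — financial account: foreign purchases of domestic corporate bonds 1204.8, sale of domestic government bonds to non-residents 1226.4, acquisition of a foreign subsidiary by a resident firm (outward FDI) 1024.7; capital account: acquisition of foreign patents and trademarks (non-produced assets) 108.5.)

2090.4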